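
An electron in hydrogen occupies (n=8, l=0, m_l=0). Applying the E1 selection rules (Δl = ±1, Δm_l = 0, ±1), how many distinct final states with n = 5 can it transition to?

E1 requires Δl = ±1, so l_f ∈ {-1, 1}; with 0 ≤ l_f ≤ n_f−1 = 4, the allowed l_f values are {1}.
For l_f = 1: m_f ∈ {m_i−1, m_i, m_i+1} ∩ [−1, 1] = {-1, 0, 1} → 3 states.
Total: 3.

3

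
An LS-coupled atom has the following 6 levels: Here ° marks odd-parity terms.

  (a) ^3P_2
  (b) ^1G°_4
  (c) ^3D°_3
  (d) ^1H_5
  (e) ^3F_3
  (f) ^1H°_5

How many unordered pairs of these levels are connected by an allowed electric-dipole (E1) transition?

(a)–(b): forbidden (ΔS, ΔL, ΔJ).
(a)–(c): allowed.
(a)–(d): forbidden (parity, ΔS, ΔL, ΔJ).
(a)–(e): forbidden (parity, ΔL).
(a)–(f): forbidden (ΔS, ΔL, ΔJ).
(b)–(c): forbidden (parity, ΔS, ΔL).
(b)–(d): allowed.
(b)–(e): forbidden (ΔS).
(b)–(f): forbidden (parity).
(c)–(d): forbidden (ΔS, ΔL, ΔJ).
(c)–(e): allowed.
(c)–(f): forbidden (parity, ΔS, ΔL, ΔJ).
(d)–(e): forbidden (parity, ΔS, ΔL, ΔJ).
(d)–(f): allowed.
(e)–(f): forbidden (ΔS, ΔL, ΔJ).
Allowed pairs: 4 of 15.

4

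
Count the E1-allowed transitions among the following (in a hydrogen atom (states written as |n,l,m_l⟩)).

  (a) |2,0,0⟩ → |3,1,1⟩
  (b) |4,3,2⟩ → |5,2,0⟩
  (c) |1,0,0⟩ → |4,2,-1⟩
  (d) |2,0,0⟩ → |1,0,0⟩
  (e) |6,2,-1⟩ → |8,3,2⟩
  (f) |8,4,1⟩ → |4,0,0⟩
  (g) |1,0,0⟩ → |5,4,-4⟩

1

(a) allowed
(b) forbidden — Δm_l = -2 (E1 requires Δm_l = 0, ±1)
(c) forbidden — Δl = +2 (E1 requires Δl = ±1)
(d) forbidden — Δl = +0 (E1 requires Δl = ±1)
(e) forbidden — Δm_l = +3 (E1 requires Δm_l = 0, ±1)
(f) forbidden — Δl = -4 (E1 requires Δl = ±1)
(g) forbidden — Δl = +4 (E1 requires Δl = ±1); Δm_l = -4 (E1 requires Δm_l = 0, ±1)
Total allowed: 1 of 7.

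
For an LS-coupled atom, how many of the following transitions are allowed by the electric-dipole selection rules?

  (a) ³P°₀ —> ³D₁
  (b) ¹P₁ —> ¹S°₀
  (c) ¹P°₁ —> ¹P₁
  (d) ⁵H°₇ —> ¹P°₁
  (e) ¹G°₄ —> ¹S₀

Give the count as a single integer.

3

(a) allowed
(b) allowed
(c) allowed
(d) forbidden (parity, ΔS, ΔL, ΔJ fail)
(e) forbidden (ΔL, ΔJ fail)
Total allowed: 3 of 5.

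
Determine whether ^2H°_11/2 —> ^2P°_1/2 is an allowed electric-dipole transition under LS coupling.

Parity must change: odd → odd — fails.
ΔS = 0: S: 1/2 → 1/2 — ok.
ΔL = 0, ±1 (not L=0↔0): L: 5 → 1, ΔL = -4 — fails.
ΔJ = 0, ±1 (not J=0↔0): J: 11/2 → 1/2, ΔJ = -5 — fails.
Rule(s) violated: parity, ΔL, ΔJ.

forbidden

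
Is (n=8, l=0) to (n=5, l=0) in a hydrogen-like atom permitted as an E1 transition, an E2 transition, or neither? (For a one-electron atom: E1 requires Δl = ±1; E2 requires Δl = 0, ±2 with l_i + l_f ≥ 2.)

Δl = 0 − 0 = +0; l_i + l_f = 0.
E1 (Δl = ±1): not satisfied.
E2 (Δl = 0,±2, l_i+l_f ≥ 2): not satisfied.

neither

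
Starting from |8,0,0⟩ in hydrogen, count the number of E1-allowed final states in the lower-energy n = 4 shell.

E1 requires Δl = ±1, so l_f ∈ {-1, 1}; with 0 ≤ l_f ≤ n_f−1 = 3, the allowed l_f values are {1}.
For l_f = 1: m_f ∈ {m_i−1, m_i, m_i+1} ∩ [−1, 1] = {-1, 0, 1} → 3 states.
Total: 3.

3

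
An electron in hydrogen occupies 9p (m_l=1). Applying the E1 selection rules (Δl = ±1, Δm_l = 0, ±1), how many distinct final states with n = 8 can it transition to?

4

E1 requires Δl = ±1, so l_f ∈ {0, 2}; with 0 ≤ l_f ≤ n_f−1 = 7, the allowed l_f values are {0, 2}.
For l_f = 0: m_f ∈ {m_i−1, m_i, m_i+1} ∩ [−0, 0] = {0} → 1 state.
For l_f = 2: m_f ∈ {m_i−1, m_i, m_i+1} ∩ [−2, 2] = {0, 1, 2} → 3 states.
Total: 4.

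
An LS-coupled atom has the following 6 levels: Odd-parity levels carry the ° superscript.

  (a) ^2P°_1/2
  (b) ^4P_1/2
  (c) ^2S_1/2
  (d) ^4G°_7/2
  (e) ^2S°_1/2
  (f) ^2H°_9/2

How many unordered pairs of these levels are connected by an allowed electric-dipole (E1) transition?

(a)–(b): forbidden (ΔS).
(a)–(c): allowed.
(a)–(d): forbidden (parity, ΔS, ΔL, ΔJ).
(a)–(e): forbidden (parity).
(a)–(f): forbidden (parity, ΔL, ΔJ).
(b)–(c): forbidden (parity, ΔS).
(b)–(d): forbidden (ΔL, ΔJ).
(b)–(e): forbidden (ΔS).
(b)–(f): forbidden (ΔS, ΔL, ΔJ).
(c)–(d): forbidden (ΔS, ΔL, ΔJ).
(c)–(e): forbidden (ΔL).
(c)–(f): forbidden (ΔL, ΔJ).
(d)–(e): forbidden (parity, ΔS, ΔL, ΔJ).
(d)–(f): forbidden (parity, ΔS).
(e)–(f): forbidden (parity, ΔL, ΔJ).
Allowed pairs: 1 of 15.

1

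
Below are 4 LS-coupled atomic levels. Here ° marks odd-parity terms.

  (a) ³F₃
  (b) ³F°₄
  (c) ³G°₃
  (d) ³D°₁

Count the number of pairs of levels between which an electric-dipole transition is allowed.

2

(a)–(b): allowed.
(a)–(c): allowed.
(a)–(d): forbidden (ΔJ).
(b)–(c): forbidden (parity).
(b)–(d): forbidden (parity, ΔJ).
(c)–(d): forbidden (parity, ΔL, ΔJ).
Allowed pairs: 2 of 6.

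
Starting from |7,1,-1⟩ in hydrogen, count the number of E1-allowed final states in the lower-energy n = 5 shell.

4

E1 requires Δl = ±1, so l_f ∈ {0, 2}; with 0 ≤ l_f ≤ n_f−1 = 4, the allowed l_f values are {0, 2}.
For l_f = 0: m_f ∈ {m_i−1, m_i, m_i+1} ∩ [−0, 0] = {0} → 1 state.
For l_f = 2: m_f ∈ {m_i−1, m_i, m_i+1} ∩ [−2, 2] = {-2, -1, 0} → 3 states.
Total: 4.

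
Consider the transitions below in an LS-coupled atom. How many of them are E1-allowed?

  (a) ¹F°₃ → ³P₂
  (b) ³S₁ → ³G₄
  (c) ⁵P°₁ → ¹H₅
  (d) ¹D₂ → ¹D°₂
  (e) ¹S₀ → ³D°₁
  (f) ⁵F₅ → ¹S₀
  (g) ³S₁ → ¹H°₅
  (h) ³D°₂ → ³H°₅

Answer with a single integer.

(a) forbidden (ΔS, ΔL fail)
(b) forbidden (parity, ΔL, ΔJ fail)
(c) forbidden (ΔS, ΔL, ΔJ fail)
(d) allowed
(e) forbidden (ΔS, ΔL fail)
(f) forbidden (parity, ΔS, ΔL, ΔJ fail)
(g) forbidden (ΔS, ΔL, ΔJ fail)
(h) forbidden (parity, ΔL, ΔJ fail)
Total allowed: 1 of 8.

1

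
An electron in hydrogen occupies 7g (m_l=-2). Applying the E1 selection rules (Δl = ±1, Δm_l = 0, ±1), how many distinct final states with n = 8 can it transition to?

E1 requires Δl = ±1, so l_f ∈ {3, 5}; with 0 ≤ l_f ≤ n_f−1 = 7, the allowed l_f values are {3, 5}.
For l_f = 3: m_f ∈ {m_i−1, m_i, m_i+1} ∩ [−3, 3] = {-3, -2, -1} → 3 states.
For l_f = 5: m_f ∈ {m_i−1, m_i, m_i+1} ∩ [−5, 5] = {-3, -2, -1} → 3 states.
Total: 6.

6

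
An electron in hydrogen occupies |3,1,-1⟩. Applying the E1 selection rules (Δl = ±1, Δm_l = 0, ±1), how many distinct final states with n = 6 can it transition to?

E1 requires Δl = ±1, so l_f ∈ {0, 2}; with 0 ≤ l_f ≤ n_f−1 = 5, the allowed l_f values are {0, 2}.
For l_f = 0: m_f ∈ {m_i−1, m_i, m_i+1} ∩ [−0, 0] = {0} → 1 state.
For l_f = 2: m_f ∈ {m_i−1, m_i, m_i+1} ∩ [−2, 2] = {-2, -1, 0} → 3 states.
Total: 4.

4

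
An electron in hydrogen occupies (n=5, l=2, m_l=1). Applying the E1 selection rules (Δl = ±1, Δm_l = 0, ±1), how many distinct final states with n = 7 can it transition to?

E1 requires Δl = ±1, so l_f ∈ {1, 3}; with 0 ≤ l_f ≤ n_f−1 = 6, the allowed l_f values are {1, 3}.
For l_f = 1: m_f ∈ {m_i−1, m_i, m_i+1} ∩ [−1, 1] = {0, 1} → 2 states.
For l_f = 3: m_f ∈ {m_i−1, m_i, m_i+1} ∩ [−3, 3] = {0, 1, 2} → 3 states.
Total: 5.

5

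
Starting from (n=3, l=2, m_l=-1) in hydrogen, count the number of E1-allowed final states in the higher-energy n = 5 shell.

5

E1 requires Δl = ±1, so l_f ∈ {1, 3}; with 0 ≤ l_f ≤ n_f−1 = 4, the allowed l_f values are {1, 3}.
For l_f = 1: m_f ∈ {m_i−1, m_i, m_i+1} ∩ [−1, 1] = {-1, 0} → 2 states.
For l_f = 3: m_f ∈ {m_i−1, m_i, m_i+1} ∩ [−3, 3] = {-2, -1, 0} → 3 states.
Total: 5.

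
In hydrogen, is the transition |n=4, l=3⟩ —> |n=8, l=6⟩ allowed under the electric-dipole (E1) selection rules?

Δl = 6 − 3 = +3; the E1 rule Δl = ±1 is ✗.
The transition is electric-dipole forbidden.

forbidden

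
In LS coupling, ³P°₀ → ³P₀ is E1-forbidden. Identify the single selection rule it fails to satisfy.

the J=0 ↔ J=0 exclusion

Reading off the term symbols: S 1→1, L 1→1, J 0→0, parity odd→even.
Parity must change: odd → even — satisfied.
ΔS = 0: S: 1 → 1 — satisfied.
ΔL = 0, ±1 (not L=0↔0): L: 1 → 1, ΔL = +0 — satisfied.
ΔJ = 0, ±1 (not J=0↔0): J: 0 → 0, ΔJ = +0 — violated.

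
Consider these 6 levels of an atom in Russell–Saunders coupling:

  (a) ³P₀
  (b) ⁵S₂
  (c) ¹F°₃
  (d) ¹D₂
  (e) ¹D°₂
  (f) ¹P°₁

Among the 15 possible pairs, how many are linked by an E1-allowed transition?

3

(a)–(b): forbidden (parity, ΔS, ΔJ).
(a)–(c): forbidden (ΔS, ΔL, ΔJ).
(a)–(d): forbidden (parity, ΔS, ΔJ).
(a)–(e): forbidden (ΔS, ΔJ).
(a)–(f): forbidden (ΔS).
(b)–(c): forbidden (ΔS, ΔL).
(b)–(d): forbidden (parity, ΔS, ΔL).
(b)–(e): forbidden (ΔS, ΔL).
(b)–(f): forbidden (ΔS).
(c)–(d): allowed.
(c)–(e): forbidden (parity).
(c)–(f): forbidden (parity, ΔL, ΔJ).
(d)–(e): allowed.
(d)–(f): allowed.
(e)–(f): forbidden (parity).
Allowed pairs: 3 of 15.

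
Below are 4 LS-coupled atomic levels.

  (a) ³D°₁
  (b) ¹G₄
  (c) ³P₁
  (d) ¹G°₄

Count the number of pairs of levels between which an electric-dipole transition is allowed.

(a)–(b): forbidden (ΔS, ΔL, ΔJ).
(a)–(c): allowed.
(a)–(d): forbidden (parity, ΔS, ΔL, ΔJ).
(b)–(c): forbidden (parity, ΔS, ΔL, ΔJ).
(b)–(d): allowed.
(c)–(d): forbidden (ΔS, ΔL, ΔJ).
Allowed pairs: 2 of 6.

2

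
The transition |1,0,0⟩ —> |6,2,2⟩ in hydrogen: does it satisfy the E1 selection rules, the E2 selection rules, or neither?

Δl = 2 − 0 = +2; l_i + l_f = 2.
Δm_l = +2.
E1 (Δl = ±1, |Δm_l| ≤ 1): not satisfied.
E2 (Δl = 0,±2, l_i+l_f ≥ 2, |Δm_l| ≤ 2): satisfied.

E2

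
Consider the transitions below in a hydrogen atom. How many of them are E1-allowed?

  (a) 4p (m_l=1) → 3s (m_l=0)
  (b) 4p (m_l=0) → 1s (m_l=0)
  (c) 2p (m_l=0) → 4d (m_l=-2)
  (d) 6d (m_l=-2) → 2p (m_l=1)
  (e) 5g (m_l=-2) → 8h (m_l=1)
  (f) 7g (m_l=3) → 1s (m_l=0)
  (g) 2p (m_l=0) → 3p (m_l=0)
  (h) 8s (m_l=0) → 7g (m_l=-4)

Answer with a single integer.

(a) allowed
(b) allowed
(c) forbidden — Δm_l = -2 (E1 requires Δm_l = 0, ±1)
(d) forbidden — Δm_l = +3 (E1 requires Δm_l = 0, ±1)
(e) forbidden — Δm_l = +3 (E1 requires Δm_l = 0, ±1)
(f) forbidden — Δl = -4 (E1 requires Δl = ±1); Δm_l = -3 (E1 requires Δm_l = 0, ±1)
(g) forbidden — Δl = +0 (E1 requires Δl = ±1)
(h) forbidden — Δl = +4 (E1 requires Δl = ±1); Δm_l = -4 (E1 requires Δm_l = 0, ±1)
Total allowed: 2 of 8.

2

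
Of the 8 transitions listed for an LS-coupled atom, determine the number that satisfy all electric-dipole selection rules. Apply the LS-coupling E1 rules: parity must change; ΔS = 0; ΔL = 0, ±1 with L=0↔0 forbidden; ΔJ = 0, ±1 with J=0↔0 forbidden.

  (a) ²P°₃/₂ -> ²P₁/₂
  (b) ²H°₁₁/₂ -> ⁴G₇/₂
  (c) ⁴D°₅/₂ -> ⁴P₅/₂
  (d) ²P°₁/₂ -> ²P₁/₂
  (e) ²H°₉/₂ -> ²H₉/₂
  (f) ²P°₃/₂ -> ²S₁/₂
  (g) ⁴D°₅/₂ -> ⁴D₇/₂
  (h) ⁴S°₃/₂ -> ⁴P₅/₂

(a) allowed
(b) forbidden (ΔS, ΔJ fail)
(c) allowed
(d) allowed
(e) allowed
(f) allowed
(g) allowed
(h) allowed
Total allowed: 7 of 8.

7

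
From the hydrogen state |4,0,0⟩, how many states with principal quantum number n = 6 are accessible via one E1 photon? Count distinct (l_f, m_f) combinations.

3

E1 requires Δl = ±1, so l_f ∈ {-1, 1}; with 0 ≤ l_f ≤ n_f−1 = 5, the allowed l_f values are {1}.
For l_f = 1: m_f ∈ {m_i−1, m_i, m_i+1} ∩ [−1, 1] = {-1, 0, 1} → 3 states.
Total: 3.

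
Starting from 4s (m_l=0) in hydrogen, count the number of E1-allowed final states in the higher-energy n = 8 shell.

E1 requires Δl = ±1, so l_f ∈ {-1, 1}; with 0 ≤ l_f ≤ n_f−1 = 7, the allowed l_f values are {1}.
For l_f = 1: m_f ∈ {m_i−1, m_i, m_i+1} ∩ [−1, 1] = {-1, 0, 1} → 3 states.
Total: 3.

3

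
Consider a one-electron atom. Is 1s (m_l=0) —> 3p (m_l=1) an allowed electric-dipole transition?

Δl = 1 − 0 = +1; the E1 rule Δl = ±1 is passes.
m_l: 0 → 1 (Δm_l = +1). |Δm_l| ≤ 1 passes.
All E1 selection rules are satisfied.

allowed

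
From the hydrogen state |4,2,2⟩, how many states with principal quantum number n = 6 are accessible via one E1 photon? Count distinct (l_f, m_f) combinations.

E1 requires Δl = ±1, so l_f ∈ {1, 3}; with 0 ≤ l_f ≤ n_f−1 = 5, the allowed l_f values are {1, 3}.
For l_f = 1: m_f ∈ {m_i−1, m_i, m_i+1} ∩ [−1, 1] = {1} → 1 state.
For l_f = 3: m_f ∈ {m_i−1, m_i, m_i+1} ∩ [−3, 3] = {1, 2, 3} → 3 states.
Total: 4.

4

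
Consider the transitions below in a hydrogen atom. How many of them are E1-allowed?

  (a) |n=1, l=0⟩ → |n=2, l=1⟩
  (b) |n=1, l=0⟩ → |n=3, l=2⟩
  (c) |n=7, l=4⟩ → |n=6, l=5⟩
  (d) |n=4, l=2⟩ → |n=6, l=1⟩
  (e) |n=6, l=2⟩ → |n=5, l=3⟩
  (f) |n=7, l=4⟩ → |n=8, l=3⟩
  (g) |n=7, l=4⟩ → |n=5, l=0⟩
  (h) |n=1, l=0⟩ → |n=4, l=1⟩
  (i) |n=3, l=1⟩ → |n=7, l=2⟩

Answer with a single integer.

7

(a) allowed
(b) forbidden — Δl = +2 (E1 requires Δl = ±1)
(c) allowed
(d) allowed
(e) allowed
(f) allowed
(g) forbidden — Δl = -4 (E1 requires Δl = ±1)
(h) allowed
(i) allowed
Total allowed: 7 of 9.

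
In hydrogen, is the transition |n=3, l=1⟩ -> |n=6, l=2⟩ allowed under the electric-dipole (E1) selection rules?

allowed

l: 1 → 2 (Δl = +1). Δl = ±1 satisfied.
All E1 selection rules are satisfied.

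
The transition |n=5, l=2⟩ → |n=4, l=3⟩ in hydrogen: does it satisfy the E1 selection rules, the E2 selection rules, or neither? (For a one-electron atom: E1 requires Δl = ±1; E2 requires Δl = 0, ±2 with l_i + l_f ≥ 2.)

E1

Δl = 3 − 2 = +1; l_i + l_f = 5.
E1 (Δl = ±1): satisfied.
E2 (Δl = 0,±2, l_i+l_f ≥ 2): not satisfied.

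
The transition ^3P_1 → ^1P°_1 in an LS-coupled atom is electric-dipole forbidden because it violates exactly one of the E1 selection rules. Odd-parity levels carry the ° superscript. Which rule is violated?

the ΔS = 0 rule

Initial level: S=1, L=1, J=1, parity even. Final level: S=0, L=1, J=1, parity odd.
ΔS = 0: S: 1 → 0 — ✗.
ΔL = 0, ±1 (not L=0↔0): L: 1 → 1, ΔL = +0 — ✓.
Parity must change: even → odd — ✓.
ΔJ = 0, ±1 (not J=0↔0): J: 1 → 1, ΔJ = +0 — ✓.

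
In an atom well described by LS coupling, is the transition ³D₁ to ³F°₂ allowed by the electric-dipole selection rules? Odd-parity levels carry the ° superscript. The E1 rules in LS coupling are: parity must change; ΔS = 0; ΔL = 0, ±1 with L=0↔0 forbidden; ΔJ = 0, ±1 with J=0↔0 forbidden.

ΔJ = 0, ±1 (not J=0↔0): J: 1 → 2, ΔJ = +1 — passes.
Parity must change: even → odd — passes.
ΔL = 0, ±1 (not L=0↔0): L: 2 → 3, ΔL = +1 — passes.
ΔS = 0: S: 1 → 1 — passes.
All four E1 rules are satisfied.

allowed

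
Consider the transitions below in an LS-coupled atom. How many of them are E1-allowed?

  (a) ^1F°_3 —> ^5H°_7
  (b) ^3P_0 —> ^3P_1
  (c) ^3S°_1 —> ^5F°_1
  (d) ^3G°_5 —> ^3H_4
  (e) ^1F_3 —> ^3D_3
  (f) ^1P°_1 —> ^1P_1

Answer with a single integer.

2

(a) forbidden (parity, ΔS, ΔL, ΔJ fail)
(b) forbidden (parity fails)
(c) forbidden (parity, ΔS, ΔL fail)
(d) allowed
(e) forbidden (parity, ΔS fail)
(f) allowed
Total allowed: 2 of 6.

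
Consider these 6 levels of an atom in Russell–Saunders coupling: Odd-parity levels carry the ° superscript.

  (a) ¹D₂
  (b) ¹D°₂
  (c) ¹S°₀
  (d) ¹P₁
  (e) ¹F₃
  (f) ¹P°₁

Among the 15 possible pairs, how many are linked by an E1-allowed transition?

(a)–(b): allowed.
(a)–(c): forbidden (ΔL, ΔJ).
(a)–(d): forbidden (parity).
(a)–(e): forbidden (parity).
(a)–(f): allowed.
(b)–(c): forbidden (parity, ΔL, ΔJ).
(b)–(d): allowed.
(b)–(e): allowed.
(b)–(f): forbidden (parity).
(c)–(d): allowed.
(c)–(e): forbidden (ΔL, ΔJ).
(c)–(f): forbidden (parity).
(d)–(e): forbidden (parity, ΔL, ΔJ).
(d)–(f): allowed.
(e)–(f): forbidden (ΔL, ΔJ).
Allowed pairs: 6 of 15.

6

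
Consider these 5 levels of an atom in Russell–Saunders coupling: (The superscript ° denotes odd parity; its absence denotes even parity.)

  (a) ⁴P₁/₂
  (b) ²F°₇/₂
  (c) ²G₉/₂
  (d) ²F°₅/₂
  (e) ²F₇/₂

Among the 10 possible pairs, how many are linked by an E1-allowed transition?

3

(a)–(b): forbidden (ΔS, ΔL, ΔJ).
(a)–(c): forbidden (parity, ΔS, ΔL, ΔJ).
(a)–(d): forbidden (ΔS, ΔL, ΔJ).
(a)–(e): forbidden (parity, ΔS, ΔL, ΔJ).
(b)–(c): allowed.
(b)–(d): forbidden (parity).
(b)–(e): allowed.
(c)–(d): forbidden (ΔJ).
(c)–(e): forbidden (parity).
(d)–(e): allowed.
Allowed pairs: 3 of 10.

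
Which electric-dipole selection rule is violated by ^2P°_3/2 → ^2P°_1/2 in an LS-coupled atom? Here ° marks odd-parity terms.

parity

Parity must change: odd → odd — fails.
ΔS = 0: S: 1/2 → 1/2 — ok.
ΔL = 0, ±1 (not L=0↔0): L: 1 → 1, ΔL = +0 — ok.
ΔJ = 0, ±1 (not J=0↔0): J: 3/2 → 1/2, ΔJ = -1 — ok.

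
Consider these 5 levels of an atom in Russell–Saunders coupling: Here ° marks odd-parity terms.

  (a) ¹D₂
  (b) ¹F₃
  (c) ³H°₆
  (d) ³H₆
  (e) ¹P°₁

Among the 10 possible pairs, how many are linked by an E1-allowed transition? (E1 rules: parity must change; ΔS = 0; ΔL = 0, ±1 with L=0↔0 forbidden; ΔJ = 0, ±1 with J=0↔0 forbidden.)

(a)–(b): forbidden (parity).
(a)–(c): forbidden (ΔS, ΔL, ΔJ).
(a)–(d): forbidden (parity, ΔS, ΔL, ΔJ).
(a)–(e): allowed.
(b)–(c): forbidden (ΔS, ΔL, ΔJ).
(b)–(d): forbidden (parity, ΔS, ΔL, ΔJ).
(b)–(e): forbidden (ΔL, ΔJ).
(c)–(d): allowed.
(c)–(e): forbidden (parity, ΔS, ΔL, ΔJ).
(d)–(e): forbidden (ΔS, ΔL, ΔJ).
Allowed pairs: 2 of 10.

2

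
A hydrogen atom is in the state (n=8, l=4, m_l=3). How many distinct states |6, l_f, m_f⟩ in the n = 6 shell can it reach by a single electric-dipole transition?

E1 requires Δl = ±1, so l_f ∈ {3, 5}; with 0 ≤ l_f ≤ n_f−1 = 5, the allowed l_f values are {3, 5}.
For l_f = 3: m_f ∈ {m_i−1, m_i, m_i+1} ∩ [−3, 3] = {2, 3} → 2 states.
For l_f = 5: m_f ∈ {m_i−1, m_i, m_i+1} ∩ [−5, 5] = {2, 3, 4} → 3 states.
Total: 5.

5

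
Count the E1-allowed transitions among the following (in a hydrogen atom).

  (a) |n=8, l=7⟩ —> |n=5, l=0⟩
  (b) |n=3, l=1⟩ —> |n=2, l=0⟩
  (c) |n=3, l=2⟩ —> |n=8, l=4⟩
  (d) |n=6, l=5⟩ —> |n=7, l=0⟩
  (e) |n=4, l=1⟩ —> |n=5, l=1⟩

(a) forbidden — Δl = -7 (E1 requires Δl = ±1)
(b) allowed
(c) forbidden — Δl = +2 (E1 requires Δl = ±1)
(d) forbidden — Δl = -5 (E1 requires Δl = ±1)
(e) forbidden — Δl = +0 (E1 requires Δl = ±1)
Total allowed: 1 of 5.

1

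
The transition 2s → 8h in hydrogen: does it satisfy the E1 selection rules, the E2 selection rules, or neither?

Δl = 5 − 0 = +5; l_i + l_f = 5.
E1 (Δl = ±1): not satisfied.
E2 (Δl = 0,±2, l_i+l_f ≥ 2): not satisfied.

neither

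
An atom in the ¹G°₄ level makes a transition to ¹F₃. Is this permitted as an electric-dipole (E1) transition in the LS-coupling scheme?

Initial level: S=0, L=4, J=4, parity odd. Final level: S=0, L=3, J=3, parity even.
ΔS = 0: S: 0 → 0 — passes.
ΔL = 0, ±1 (not L=0↔0): L: 4 → 3, ΔL = -1 — passes.
Parity must change: odd → even — passes.
ΔJ = 0, ±1 (not J=0↔0): J: 4 → 3, ΔJ = -1 — passes.
All four E1 rules are satisfied.

allowed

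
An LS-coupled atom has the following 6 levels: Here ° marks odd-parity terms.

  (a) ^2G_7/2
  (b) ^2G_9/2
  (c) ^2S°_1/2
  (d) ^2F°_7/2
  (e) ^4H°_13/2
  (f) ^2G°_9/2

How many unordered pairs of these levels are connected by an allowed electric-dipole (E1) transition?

4

(a)–(b): forbidden (parity).
(a)–(c): forbidden (ΔL, ΔJ).
(a)–(d): allowed.
(a)–(e): forbidden (ΔS, ΔJ).
(a)–(f): allowed.
(b)–(c): forbidden (ΔL, ΔJ).
(b)–(d): allowed.
(b)–(e): forbidden (ΔS, ΔJ).
(b)–(f): allowed.
(c)–(d): forbidden (parity, ΔL, ΔJ).
(c)–(e): forbidden (parity, ΔS, ΔL, ΔJ).
(c)–(f): forbidden (parity, ΔL, ΔJ).
(d)–(e): forbidden (parity, ΔS, ΔL, ΔJ).
(d)–(f): forbidden (parity).
(e)–(f): forbidden (parity, ΔS, ΔJ).
Allowed pairs: 4 of 15.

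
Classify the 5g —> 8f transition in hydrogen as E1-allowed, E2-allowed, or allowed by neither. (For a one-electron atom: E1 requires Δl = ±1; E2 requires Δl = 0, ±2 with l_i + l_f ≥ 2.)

E1

Δl = 3 − 4 = -1; l_i + l_f = 7.
E1 (Δl = ±1): satisfied.
E2 (Δl = 0,±2, l_i+l_f ≥ 2): not satisfied.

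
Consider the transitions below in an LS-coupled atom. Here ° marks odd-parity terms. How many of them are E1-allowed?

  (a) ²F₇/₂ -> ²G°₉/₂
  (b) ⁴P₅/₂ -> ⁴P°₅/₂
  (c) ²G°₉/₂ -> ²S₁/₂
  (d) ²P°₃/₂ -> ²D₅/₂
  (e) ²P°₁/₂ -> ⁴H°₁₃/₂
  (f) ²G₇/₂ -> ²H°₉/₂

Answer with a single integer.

4

(a) allowed
(b) allowed
(c) forbidden (ΔL, ΔJ fail)
(d) allowed
(e) forbidden (parity, ΔS, ΔL, ΔJ fail)
(f) allowed
Total allowed: 4 of 6.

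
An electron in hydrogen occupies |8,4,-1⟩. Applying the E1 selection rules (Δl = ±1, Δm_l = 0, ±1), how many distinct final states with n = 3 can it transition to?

0

E1 requires l_f ∈ {3, 5}, but neither lies in [0, 2], so no final state is reachable.
Total: 0.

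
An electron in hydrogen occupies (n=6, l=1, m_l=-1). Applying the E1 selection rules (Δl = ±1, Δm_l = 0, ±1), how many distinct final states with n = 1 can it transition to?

1

E1 requires Δl = ±1, so l_f ∈ {0, 2}; with 0 ≤ l_f ≤ n_f−1 = 0, the allowed l_f values are {0}.
For l_f = 0: m_f ∈ {m_i−1, m_i, m_i+1} ∩ [−0, 0] = {0} → 1 state.
Total: 1.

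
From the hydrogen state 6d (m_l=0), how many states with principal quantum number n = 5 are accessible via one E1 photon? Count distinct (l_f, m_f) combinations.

6

E1 requires Δl = ±1, so l_f ∈ {1, 3}; with 0 ≤ l_f ≤ n_f−1 = 4, the allowed l_f values are {1, 3}.
For l_f = 1: m_f ∈ {m_i−1, m_i, m_i+1} ∩ [−1, 1] = {-1, 0, 1} → 3 states.
For l_f = 3: m_f ∈ {m_i−1, m_i, m_i+1} ∩ [−3, 3] = {-1, 0, 1} → 3 states.
Total: 6.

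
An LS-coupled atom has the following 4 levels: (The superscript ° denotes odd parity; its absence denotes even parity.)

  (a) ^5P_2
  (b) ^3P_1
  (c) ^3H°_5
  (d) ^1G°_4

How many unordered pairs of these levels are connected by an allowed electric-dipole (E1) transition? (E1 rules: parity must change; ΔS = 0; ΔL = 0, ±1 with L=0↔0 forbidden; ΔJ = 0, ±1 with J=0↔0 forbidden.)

0

(a)–(b): forbidden (parity, ΔS).
(a)–(c): forbidden (ΔS, ΔL, ΔJ).
(a)–(d): forbidden (ΔS, ΔL, ΔJ).
(b)–(c): forbidden (ΔL, ΔJ).
(b)–(d): forbidden (ΔS, ΔL, ΔJ).
(c)–(d): forbidden (parity, ΔS).
Allowed pairs: 0 of 6.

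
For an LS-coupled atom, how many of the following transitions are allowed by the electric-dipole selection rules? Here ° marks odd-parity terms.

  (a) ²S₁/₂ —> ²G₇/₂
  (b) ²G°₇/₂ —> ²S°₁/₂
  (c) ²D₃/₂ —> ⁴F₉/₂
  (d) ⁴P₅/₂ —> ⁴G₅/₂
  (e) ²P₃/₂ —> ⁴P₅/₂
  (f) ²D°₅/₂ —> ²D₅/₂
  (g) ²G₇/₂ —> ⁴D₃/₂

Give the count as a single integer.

1

(a) forbidden (parity, ΔL, ΔJ fail)
(b) forbidden (parity, ΔL, ΔJ fail)
(c) forbidden (parity, ΔS, ΔJ fail)
(d) forbidden (parity, ΔL fail)
(e) forbidden (parity, ΔS fail)
(f) allowed
(g) forbidden (parity, ΔS, ΔL, ΔJ fail)
Total allowed: 1 of 7.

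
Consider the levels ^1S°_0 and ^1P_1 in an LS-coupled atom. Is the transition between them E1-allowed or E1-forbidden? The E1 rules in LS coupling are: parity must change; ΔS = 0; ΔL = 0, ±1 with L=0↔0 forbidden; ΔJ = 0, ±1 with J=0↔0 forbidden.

allowed

Parity must change: odd → even — passes.
ΔS = 0: S: 0 → 0 — passes.
ΔJ = 0, ±1 (not J=0↔0): J: 0 → 1, ΔJ = +1 — passes.
ΔL = 0, ±1 (not L=0↔0): L: 0 → 1, ΔL = +1 — passes.
All four E1 rules are satisfied.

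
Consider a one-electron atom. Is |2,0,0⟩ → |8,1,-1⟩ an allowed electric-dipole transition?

l: 0 → 1 (Δl = +1). Δl = ±1 satisfied.
Δm_l = -1 − (0) = -1. E1 requires Δm_l = 0, ±1: satisfied.
All E1 selection rules are satisfied.

allowed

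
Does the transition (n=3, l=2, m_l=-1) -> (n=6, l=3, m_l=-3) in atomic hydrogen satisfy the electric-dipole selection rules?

l: 2 → 3 (Δl = +1). Δl = ±1 ✓.
m_l: -1 → -3 (Δm_l = -2). |Δm_l| ≤ 1 ✗.
The transition is electric-dipole forbidden.

forbidden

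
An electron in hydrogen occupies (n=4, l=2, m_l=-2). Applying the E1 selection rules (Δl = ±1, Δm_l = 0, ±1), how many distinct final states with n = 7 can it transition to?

4

E1 requires Δl = ±1, so l_f ∈ {1, 3}; with 0 ≤ l_f ≤ n_f−1 = 6, the allowed l_f values are {1, 3}.
For l_f = 1: m_f ∈ {m_i−1, m_i, m_i+1} ∩ [−1, 1] = {-1} → 1 state.
For l_f = 3: m_f ∈ {m_i−1, m_i, m_i+1} ∩ [−3, 3] = {-3, -2, -1} → 3 states.
Total: 4.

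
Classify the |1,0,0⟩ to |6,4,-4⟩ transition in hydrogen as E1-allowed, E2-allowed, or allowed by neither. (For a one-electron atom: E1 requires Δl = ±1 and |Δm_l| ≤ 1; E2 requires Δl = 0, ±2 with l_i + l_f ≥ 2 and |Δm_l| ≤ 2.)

Δl = 4 − 0 = +4; l_i + l_f = 4.
Δm_l = -4.
E1 (Δl = ±1, |Δm_l| ≤ 1): not satisfied.
E2 (Δl = 0,±2, l_i+l_f ≥ 2, |Δm_l| ≤ 2): not satisfied.

neither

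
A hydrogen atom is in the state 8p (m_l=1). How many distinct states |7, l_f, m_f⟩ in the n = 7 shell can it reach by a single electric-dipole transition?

4

E1 requires Δl = ±1, so l_f ∈ {0, 2}; with 0 ≤ l_f ≤ n_f−1 = 6, the allowed l_f values are {0, 2}.
For l_f = 0: m_f ∈ {m_i−1, m_i, m_i+1} ∩ [−0, 0] = {0} → 1 state.
For l_f = 2: m_f ∈ {m_i−1, m_i, m_i+1} ∩ [−2, 2] = {0, 1, 2} → 3 states.
Total: 4.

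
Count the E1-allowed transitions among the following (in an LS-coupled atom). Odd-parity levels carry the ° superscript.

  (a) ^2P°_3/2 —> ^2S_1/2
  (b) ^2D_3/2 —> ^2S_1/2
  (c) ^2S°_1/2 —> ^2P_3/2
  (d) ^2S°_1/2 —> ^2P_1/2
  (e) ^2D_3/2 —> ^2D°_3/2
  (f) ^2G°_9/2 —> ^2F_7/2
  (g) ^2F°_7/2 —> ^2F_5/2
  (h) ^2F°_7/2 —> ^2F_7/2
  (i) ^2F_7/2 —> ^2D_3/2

(a) allowed
(b) forbidden (parity, ΔL fail)
(c) allowed
(d) allowed
(e) allowed
(f) allowed
(g) allowed
(h) allowed
(i) forbidden (parity, ΔJ fail)
Total allowed: 7 of 9.

7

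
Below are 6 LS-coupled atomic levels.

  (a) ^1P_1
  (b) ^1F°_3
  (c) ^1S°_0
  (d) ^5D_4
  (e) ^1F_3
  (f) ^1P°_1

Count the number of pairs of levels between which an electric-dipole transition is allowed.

(a)–(b): forbidden (ΔL, ΔJ).
(a)–(c): allowed.
(a)–(d): forbidden (parity, ΔS, ΔJ).
(a)–(e): forbidden (parity, ΔL, ΔJ).
(a)–(f): allowed.
(b)–(c): forbidden (parity, ΔL, ΔJ).
(b)–(d): forbidden (ΔS).
(b)–(e): allowed.
(b)–(f): forbidden (parity, ΔL, ΔJ).
(c)–(d): forbidden (ΔS, ΔL, ΔJ).
(c)–(e): forbidden (ΔL, ΔJ).
(c)–(f): forbidden (parity).
(d)–(e): forbidden (parity, ΔS).
(d)–(f): forbidden (ΔS, ΔJ).
(e)–(f): forbidden (ΔL, ΔJ).
Allowed pairs: 3 of 15.

3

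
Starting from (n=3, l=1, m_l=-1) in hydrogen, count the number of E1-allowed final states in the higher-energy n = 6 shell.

4

E1 requires Δl = ±1, so l_f ∈ {0, 2}; with 0 ≤ l_f ≤ n_f−1 = 5, the allowed l_f values are {0, 2}.
For l_f = 0: m_f ∈ {m_i−1, m_i, m_i+1} ∩ [−0, 0] = {0} → 1 state.
For l_f = 2: m_f ∈ {m_i−1, m_i, m_i+1} ∩ [−2, 2] = {-2, -1, 0} → 3 states.
Total: 4.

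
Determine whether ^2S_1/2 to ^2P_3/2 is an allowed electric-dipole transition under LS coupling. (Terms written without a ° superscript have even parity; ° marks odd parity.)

Initial level: S=1/2, L=0, J=1/2, parity even. Final level: S=1/2, L=1, J=3/2, parity even.
Parity must change: even → even — fails.
ΔS = 0: S: 1/2 → 1/2 — ok.
ΔL = 0, ±1 (not L=0↔0): L: 0 → 1, ΔL = +1 — ok.
ΔJ = 0, ±1 (not J=0↔0): J: 1/2 → 3/2, ΔJ = +1 — ok.
Rule(s) violated: parity.

forbidden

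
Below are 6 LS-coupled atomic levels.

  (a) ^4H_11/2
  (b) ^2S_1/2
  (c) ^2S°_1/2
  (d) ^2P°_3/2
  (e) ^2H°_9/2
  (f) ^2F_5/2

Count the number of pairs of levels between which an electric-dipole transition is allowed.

1

(a)–(b): forbidden (parity, ΔS, ΔL, ΔJ).
(a)–(c): forbidden (ΔS, ΔL, ΔJ).
(a)–(d): forbidden (ΔS, ΔL, ΔJ).
(a)–(e): forbidden (ΔS).
(a)–(f): forbidden (parity, ΔS, ΔL, ΔJ).
(b)–(c): forbidden (ΔL).
(b)–(d): allowed.
(b)–(e): forbidden (ΔL, ΔJ).
(b)–(f): forbidden (parity, ΔL, ΔJ).
(c)–(d): forbidden (parity).
(c)–(e): forbidden (parity, ΔL, ΔJ).
(c)–(f): forbidden (ΔL, ΔJ).
(d)–(e): forbidden (parity, ΔL, ΔJ).
(d)–(f): forbidden (ΔL).
(e)–(f): forbidden (ΔL, ΔJ).
Allowed pairs: 1 of 15.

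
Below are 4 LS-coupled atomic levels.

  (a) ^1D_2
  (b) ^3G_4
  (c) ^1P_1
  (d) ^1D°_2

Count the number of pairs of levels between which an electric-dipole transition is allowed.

2

(a)–(b): forbidden (parity, ΔS, ΔL, ΔJ).
(a)–(c): forbidden (parity).
(a)–(d): allowed.
(b)–(c): forbidden (parity, ΔS, ΔL, ΔJ).
(b)–(d): forbidden (ΔS, ΔL, ΔJ).
(c)–(d): allowed.
Allowed pairs: 2 of 6.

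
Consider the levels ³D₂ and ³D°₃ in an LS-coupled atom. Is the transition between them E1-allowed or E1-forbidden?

allowed

Initial level: S=1, L=2, J=2, parity even. Final level: S=1, L=2, J=3, parity odd.
ΔJ = 0, ±1 (not J=0↔0): J: 2 → 3, ΔJ = +1 — ✓.
ΔS = 0: S: 1 → 1 — ✓.
ΔL = 0, ±1 (not L=0↔0): L: 2 → 2, ΔL = +0 — ✓.
Parity must change: even → odd — ✓.
All four E1 rules are satisfied.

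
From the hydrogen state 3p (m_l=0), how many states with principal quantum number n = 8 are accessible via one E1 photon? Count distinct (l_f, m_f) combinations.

4

E1 requires Δl = ±1, so l_f ∈ {0, 2}; with 0 ≤ l_f ≤ n_f−1 = 7, the allowed l_f values are {0, 2}.
For l_f = 0: m_f ∈ {m_i−1, m_i, m_i+1} ∩ [−0, 0] = {0} → 1 state.
For l_f = 2: m_f ∈ {m_i−1, m_i, m_i+1} ∩ [−2, 2] = {-1, 0, 1} → 3 states.
Total: 4.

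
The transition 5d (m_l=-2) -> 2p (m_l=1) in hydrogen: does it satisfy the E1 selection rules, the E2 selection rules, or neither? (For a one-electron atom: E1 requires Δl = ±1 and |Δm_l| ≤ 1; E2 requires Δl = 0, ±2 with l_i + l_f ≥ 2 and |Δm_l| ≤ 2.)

Δl = 1 − 2 = -1; l_i + l_f = 3.
Δm_l = +3.
E1 (Δl = ±1, |Δm_l| ≤ 1): not satisfied.
E2 (Δl = 0,±2, l_i+l_f ≥ 2, |Δm_l| ≤ 2): not satisfied.

neither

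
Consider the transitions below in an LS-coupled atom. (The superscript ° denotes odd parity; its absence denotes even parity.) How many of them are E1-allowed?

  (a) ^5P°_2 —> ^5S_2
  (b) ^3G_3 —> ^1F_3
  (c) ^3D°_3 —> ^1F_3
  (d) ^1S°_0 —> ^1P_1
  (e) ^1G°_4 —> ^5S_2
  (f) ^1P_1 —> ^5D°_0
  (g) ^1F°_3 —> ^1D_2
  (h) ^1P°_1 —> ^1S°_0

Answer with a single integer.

(a) allowed
(b) forbidden (parity, ΔS fail)
(c) forbidden (ΔS fails)
(d) allowed
(e) forbidden (ΔS, ΔL, ΔJ fail)
(f) forbidden (ΔS fails)
(g) allowed
(h) forbidden (parity fails)
Total allowed: 3 of 8.

3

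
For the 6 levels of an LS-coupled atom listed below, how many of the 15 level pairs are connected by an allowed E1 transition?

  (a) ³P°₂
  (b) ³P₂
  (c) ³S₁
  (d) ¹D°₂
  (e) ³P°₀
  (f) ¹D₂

4

(a)–(b): allowed.
(a)–(c): allowed.
(a)–(d): forbidden (parity, ΔS).
(a)–(e): forbidden (parity, ΔJ).
(a)–(f): forbidden (ΔS).
(b)–(c): forbidden (parity).
(b)–(d): forbidden (ΔS).
(b)–(e): forbidden (ΔJ).
(b)–(f): forbidden (parity, ΔS).
(c)–(d): forbidden (ΔS, ΔL).
(c)–(e): allowed.
(c)–(f): forbidden (parity, ΔS, ΔL).
(d)–(e): forbidden (parity, ΔS, ΔJ).
(d)–(f): allowed.
(e)–(f): forbidden (ΔS, ΔJ).
Allowed pairs: 4 of 15.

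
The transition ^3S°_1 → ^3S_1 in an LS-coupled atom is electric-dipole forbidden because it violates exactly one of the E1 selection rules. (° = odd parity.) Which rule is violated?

the L=0 ↔ L=0 exclusion

Reading off the term symbols: S 1→1, L 0→0, J 1→1, parity odd→even.
Parity must change: odd → even — satisfied.
ΔS = 0: S: 1 → 1 — satisfied.
ΔL = 0, ±1 (not L=0↔0): L: 0 → 0, ΔL = +0 — violated.
ΔJ = 0, ±1 (not J=0↔0): J: 1 → 1, ΔJ = +0 — satisfied.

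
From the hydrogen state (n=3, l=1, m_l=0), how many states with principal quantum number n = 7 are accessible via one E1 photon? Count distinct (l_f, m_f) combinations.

E1 requires Δl = ±1, so l_f ∈ {0, 2}; with 0 ≤ l_f ≤ n_f−1 = 6, the allowed l_f values are {0, 2}.
For l_f = 0: m_f ∈ {m_i−1, m_i, m_i+1} ∩ [−0, 0] = {0} → 1 state.
For l_f = 2: m_f ∈ {m_i−1, m_i, m_i+1} ∩ [−2, 2] = {-1, 0, 1} → 3 states.
Total: 4.

4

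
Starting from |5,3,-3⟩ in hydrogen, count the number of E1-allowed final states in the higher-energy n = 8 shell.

E1 requires Δl = ±1, so l_f ∈ {2, 4}; with 0 ≤ l_f ≤ n_f−1 = 7, the allowed l_f values are {2, 4}.
For l_f = 2: m_f ∈ {m_i−1, m_i, m_i+1} ∩ [−2, 2] = {-2} → 1 state.
For l_f = 4: m_f ∈ {m_i−1, m_i, m_i+1} ∩ [−4, 4] = {-4, -3, -2} → 3 states.
Total: 4.

4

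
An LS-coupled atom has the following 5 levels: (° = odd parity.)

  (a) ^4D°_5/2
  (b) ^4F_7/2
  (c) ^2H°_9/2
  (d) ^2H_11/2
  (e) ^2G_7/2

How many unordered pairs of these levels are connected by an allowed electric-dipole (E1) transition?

(a)–(b): allowed.
(a)–(c): forbidden (parity, ΔS, ΔL, ΔJ).
(a)–(d): forbidden (ΔS, ΔL, ΔJ).
(a)–(e): forbidden (ΔS, ΔL).
(b)–(c): forbidden (ΔS, ΔL).
(b)–(d): forbidden (parity, ΔS, ΔL, ΔJ).
(b)–(e): forbidden (parity, ΔS).
(c)–(d): allowed.
(c)–(e): allowed.
(d)–(e): forbidden (parity, ΔJ).
Allowed pairs: 3 of 10.

3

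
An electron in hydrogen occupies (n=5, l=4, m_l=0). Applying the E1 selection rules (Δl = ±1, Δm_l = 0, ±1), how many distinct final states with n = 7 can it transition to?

E1 requires Δl = ±1, so l_f ∈ {3, 5}; with 0 ≤ l_f ≤ n_f−1 = 6, the allowed l_f values are {3, 5}.
For l_f = 3: m_f ∈ {m_i−1, m_i, m_i+1} ∩ [−3, 3] = {-1, 0, 1} → 3 states.
For l_f = 5: m_f ∈ {m_i−1, m_i, m_i+1} ∩ [−5, 5] = {-1, 0, 1} → 3 states.
Total: 6.

6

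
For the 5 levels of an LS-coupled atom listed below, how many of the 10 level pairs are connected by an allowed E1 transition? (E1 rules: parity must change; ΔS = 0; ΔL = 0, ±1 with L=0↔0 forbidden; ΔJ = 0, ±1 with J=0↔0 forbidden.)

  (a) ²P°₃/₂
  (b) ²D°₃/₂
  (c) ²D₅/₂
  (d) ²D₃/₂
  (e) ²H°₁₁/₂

4

(a)–(b): forbidden (parity).
(a)–(c): allowed.
(a)–(d): allowed.
(a)–(e): forbidden (parity, ΔL, ΔJ).
(b)–(c): allowed.
(b)–(d): allowed.
(b)–(e): forbidden (parity, ΔL, ΔJ).
(c)–(d): forbidden (parity).
(c)–(e): forbidden (ΔL, ΔJ).
(d)–(e): forbidden (ΔL, ΔJ).
Allowed pairs: 4 of 10.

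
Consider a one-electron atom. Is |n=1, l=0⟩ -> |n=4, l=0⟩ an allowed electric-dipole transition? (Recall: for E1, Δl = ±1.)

forbidden

l: 0 → 0 (Δl = +0). Δl = ±1 ✗.
The transition is electric-dipole forbidden.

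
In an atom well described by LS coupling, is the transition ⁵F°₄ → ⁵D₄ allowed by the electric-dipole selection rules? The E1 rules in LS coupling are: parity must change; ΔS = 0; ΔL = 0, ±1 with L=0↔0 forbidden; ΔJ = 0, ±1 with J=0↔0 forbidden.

allowed

ΔJ = 0, ±1 (not J=0↔0): J: 4 → 4, ΔJ = +0 — passes.
ΔL = 0, ±1 (not L=0↔0): L: 3 → 2, ΔL = -1 — passes.
ΔS = 0: S: 2 → 2 — passes.
Parity must change: odd → even — passes.
All four E1 rules are satisfied.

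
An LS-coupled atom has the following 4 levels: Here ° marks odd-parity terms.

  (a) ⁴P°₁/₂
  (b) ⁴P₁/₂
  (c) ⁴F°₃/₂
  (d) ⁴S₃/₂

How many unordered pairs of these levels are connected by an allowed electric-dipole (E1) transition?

2

(a)–(b): allowed.
(a)–(c): forbidden (parity, ΔL).
(a)–(d): allowed.
(b)–(c): forbidden (ΔL).
(b)–(d): forbidden (parity).
(c)–(d): forbidden (ΔL).
Allowed pairs: 2 of 6.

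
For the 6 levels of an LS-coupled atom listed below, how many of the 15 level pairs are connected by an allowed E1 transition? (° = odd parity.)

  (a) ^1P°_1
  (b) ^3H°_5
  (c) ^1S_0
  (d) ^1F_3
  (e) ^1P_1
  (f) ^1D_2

(a)–(b): forbidden (parity, ΔS, ΔL, ΔJ).
(a)–(c): allowed.
(a)–(d): forbidden (ΔL, ΔJ).
(a)–(e): allowed.
(a)–(f): allowed.
(b)–(c): forbidden (ΔS, ΔL, ΔJ).
(b)–(d): forbidden (ΔS, ΔL, ΔJ).
(b)–(e): forbidden (ΔS, ΔL, ΔJ).
(b)–(f): forbidden (ΔS, ΔL, ΔJ).
(c)–(d): forbidden (parity, ΔL, ΔJ).
(c)–(e): forbidden (parity).
(c)–(f): forbidden (parity, ΔL, ΔJ).
(d)–(e): forbidden (parity, ΔL, ΔJ).
(d)–(f): forbidden (parity).
(e)–(f): forbidden (parity).
Allowed pairs: 3 of 15.

3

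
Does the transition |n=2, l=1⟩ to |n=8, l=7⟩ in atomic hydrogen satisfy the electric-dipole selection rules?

l: 1 → 7 (Δl = +6). Δl = ±1 fails.
The transition is electric-dipole forbidden.

forbidden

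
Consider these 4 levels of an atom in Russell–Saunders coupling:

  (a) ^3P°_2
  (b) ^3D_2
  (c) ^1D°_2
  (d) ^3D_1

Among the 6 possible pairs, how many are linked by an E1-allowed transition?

2

(a)–(b): allowed.
(a)–(c): forbidden (parity, ΔS).
(a)–(d): allowed.
(b)–(c): forbidden (ΔS).
(b)–(d): forbidden (parity).
(c)–(d): forbidden (ΔS).
Allowed pairs: 2 of 6.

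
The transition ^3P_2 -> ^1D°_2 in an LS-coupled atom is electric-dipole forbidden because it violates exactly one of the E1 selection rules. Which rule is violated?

the ΔS = 0 rule

Parity must change: even → odd — ok.
ΔL = 0, ±1 (not L=0↔0): L: 1 → 2, ΔL = +1 — ok.
ΔS = 0: S: 1 → 0 — fails.
ΔJ = 0, ±1 (not J=0↔0): J: 2 → 2, ΔJ = +0 — ok.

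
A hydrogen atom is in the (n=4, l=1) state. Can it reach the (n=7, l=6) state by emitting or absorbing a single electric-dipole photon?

forbidden

l: 1 → 6 (Δl = +5). Δl = ±1 ✗.
The transition is electric-dipole forbidden.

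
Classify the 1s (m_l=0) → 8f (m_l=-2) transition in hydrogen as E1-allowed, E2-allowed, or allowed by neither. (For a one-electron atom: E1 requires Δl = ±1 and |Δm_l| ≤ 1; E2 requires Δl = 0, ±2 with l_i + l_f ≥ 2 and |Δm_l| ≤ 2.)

Δl = 3 − 0 = +3; l_i + l_f = 3.
Δm_l = -2.
E1 (Δl = ±1, |Δm_l| ≤ 1): not satisfied.
E2 (Δl = 0,±2, l_i+l_f ≥ 2, |Δm_l| ≤ 2): not satisfied.

neither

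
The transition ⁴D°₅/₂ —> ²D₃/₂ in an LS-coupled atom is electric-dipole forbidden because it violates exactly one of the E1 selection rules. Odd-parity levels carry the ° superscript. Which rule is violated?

the ΔS = 0 rule

ΔL = 0, ±1 (not L=0↔0): L: 2 → 2, ΔL = +0 — ok.
ΔS = 0: S: 3/2 → 1/2 — fails.
Parity must change: odd → even — ok.
ΔJ = 0, ±1 (not J=0↔0): J: 5/2 → 3/2, ΔJ = -1 — ok.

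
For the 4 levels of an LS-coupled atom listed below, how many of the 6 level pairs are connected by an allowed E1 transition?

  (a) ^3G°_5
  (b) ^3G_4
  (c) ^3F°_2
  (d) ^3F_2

(a)–(b): allowed.
(a)–(c): forbidden (parity, ΔJ).
(a)–(d): forbidden (ΔJ).
(b)–(c): forbidden (ΔJ).
(b)–(d): forbidden (parity, ΔJ).
(c)–(d): allowed.
Allowed pairs: 2 of 6.

2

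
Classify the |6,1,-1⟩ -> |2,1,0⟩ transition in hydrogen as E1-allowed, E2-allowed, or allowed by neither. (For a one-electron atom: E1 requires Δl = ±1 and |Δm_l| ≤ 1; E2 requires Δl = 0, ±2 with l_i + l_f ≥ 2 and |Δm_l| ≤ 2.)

E2

Δl = 1 − 1 = +0; l_i + l_f = 2.
Δm_l = +1.
E1 (Δl = ±1, |Δm_l| ≤ 1): not satisfied.
E2 (Δl = 0,±2, l_i+l_f ≥ 2, |Δm_l| ≤ 2): satisfied.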